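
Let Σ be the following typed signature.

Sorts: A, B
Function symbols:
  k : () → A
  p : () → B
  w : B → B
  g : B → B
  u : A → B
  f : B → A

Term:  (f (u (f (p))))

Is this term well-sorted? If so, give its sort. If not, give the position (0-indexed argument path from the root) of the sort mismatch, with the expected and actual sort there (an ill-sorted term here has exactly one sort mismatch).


well-sorted; sort = A

      (p) : B
    (f (p)) : A
  (u (f (p))) : B
(f (u (f (p)))) : A


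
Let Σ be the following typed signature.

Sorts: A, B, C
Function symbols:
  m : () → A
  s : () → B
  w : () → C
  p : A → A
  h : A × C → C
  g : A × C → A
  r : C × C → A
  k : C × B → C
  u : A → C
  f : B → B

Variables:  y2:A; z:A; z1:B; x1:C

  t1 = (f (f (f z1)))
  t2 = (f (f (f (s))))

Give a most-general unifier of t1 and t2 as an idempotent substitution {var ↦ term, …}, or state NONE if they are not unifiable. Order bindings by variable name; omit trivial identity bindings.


{z1 ↦ (s)}


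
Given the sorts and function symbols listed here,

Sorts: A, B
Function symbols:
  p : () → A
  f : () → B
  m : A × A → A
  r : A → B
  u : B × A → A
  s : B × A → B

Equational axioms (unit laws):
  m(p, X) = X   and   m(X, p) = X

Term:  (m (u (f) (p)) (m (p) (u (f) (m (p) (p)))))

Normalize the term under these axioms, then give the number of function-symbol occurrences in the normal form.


1. (m (u (f) (p)) (m (p) (u (f) (m (p) (p)))))  →  (m (u (f) (p)) (u (f) (m (p) (p))))
2. (m (u (f) (p)) (u (f) (m (p) (p))))  →  (m (u (f) (p)) (u (f) (p)))
normal form: (m (u (f) (p)) (u (f) (p)))

size = 7


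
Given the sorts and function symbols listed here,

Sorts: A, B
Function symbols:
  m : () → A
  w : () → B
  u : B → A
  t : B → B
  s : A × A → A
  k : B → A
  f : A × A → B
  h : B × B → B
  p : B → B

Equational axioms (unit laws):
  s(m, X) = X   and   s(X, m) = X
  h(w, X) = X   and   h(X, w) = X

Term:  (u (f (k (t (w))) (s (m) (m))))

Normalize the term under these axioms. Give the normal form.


normal form = (u (f (k (t (w))) (m)))

1. (u (f (k (t (w))) (s (m) (m))))  →  (u (f (k (t (w))) (m)))


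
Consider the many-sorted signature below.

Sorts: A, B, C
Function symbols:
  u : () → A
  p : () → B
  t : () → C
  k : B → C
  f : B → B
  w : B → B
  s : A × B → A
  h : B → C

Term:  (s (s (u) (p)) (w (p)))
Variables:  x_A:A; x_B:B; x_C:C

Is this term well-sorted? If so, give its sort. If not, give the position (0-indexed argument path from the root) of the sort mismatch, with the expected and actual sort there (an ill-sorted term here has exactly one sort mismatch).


    (u) : A
    (p) : B
  (s (u) (p)) : A
    (p) : B
  (w (p)) : B
(s (s (u) (p)) (w (p))) : A

well-sorted; sort = A


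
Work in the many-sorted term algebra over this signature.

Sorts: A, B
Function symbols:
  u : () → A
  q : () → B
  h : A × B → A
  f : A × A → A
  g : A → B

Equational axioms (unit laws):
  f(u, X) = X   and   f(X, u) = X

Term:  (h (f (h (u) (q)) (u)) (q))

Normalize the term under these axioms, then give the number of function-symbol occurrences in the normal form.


size = 5

1. (h (f (h (u) (q)) (u)) (q))  →  (h (h (u) (q)) (q))
normal form: (h (h (u) (q)) (q))


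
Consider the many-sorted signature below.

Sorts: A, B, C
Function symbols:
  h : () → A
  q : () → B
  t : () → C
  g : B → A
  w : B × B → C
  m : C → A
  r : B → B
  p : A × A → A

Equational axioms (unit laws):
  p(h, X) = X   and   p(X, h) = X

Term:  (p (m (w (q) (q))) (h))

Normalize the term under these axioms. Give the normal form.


1. (p (m (w (q) (q))) (h))  →  (m (w (q) (q)))

normal form = (m (w (q) (q)))


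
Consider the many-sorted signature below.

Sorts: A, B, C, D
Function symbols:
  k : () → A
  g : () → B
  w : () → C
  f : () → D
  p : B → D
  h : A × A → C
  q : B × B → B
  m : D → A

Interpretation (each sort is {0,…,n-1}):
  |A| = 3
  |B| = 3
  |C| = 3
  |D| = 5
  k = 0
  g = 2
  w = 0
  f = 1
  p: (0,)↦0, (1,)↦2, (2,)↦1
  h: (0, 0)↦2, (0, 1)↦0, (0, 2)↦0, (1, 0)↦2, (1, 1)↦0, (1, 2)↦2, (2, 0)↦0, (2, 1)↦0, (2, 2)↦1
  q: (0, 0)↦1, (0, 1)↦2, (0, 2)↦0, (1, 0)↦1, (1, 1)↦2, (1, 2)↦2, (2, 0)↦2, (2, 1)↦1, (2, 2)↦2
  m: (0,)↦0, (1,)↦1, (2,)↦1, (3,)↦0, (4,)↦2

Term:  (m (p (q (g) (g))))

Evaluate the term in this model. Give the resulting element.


value = 1

  g = 2
  g = 2
  (q (g) (g)) = q(2, 2) = 2
  (p (q (g) (g))) = p(2,) = 1
  (m (p (q (g) (g)))) = m(1,) = 1


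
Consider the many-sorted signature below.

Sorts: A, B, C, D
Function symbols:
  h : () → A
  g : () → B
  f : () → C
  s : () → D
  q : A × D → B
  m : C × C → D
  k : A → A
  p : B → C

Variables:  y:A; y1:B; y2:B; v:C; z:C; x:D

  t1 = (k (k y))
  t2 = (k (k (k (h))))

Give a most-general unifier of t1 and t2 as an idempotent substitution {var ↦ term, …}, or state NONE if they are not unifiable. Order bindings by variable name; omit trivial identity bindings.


{y ↦ (k (h))}


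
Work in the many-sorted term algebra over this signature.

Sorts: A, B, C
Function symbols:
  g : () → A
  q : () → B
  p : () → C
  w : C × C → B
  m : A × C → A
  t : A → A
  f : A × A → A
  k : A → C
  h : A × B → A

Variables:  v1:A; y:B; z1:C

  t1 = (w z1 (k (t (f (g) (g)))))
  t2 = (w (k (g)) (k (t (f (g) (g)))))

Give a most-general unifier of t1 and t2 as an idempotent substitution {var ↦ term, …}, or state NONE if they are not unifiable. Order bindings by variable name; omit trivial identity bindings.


{z1 ↦ (k (g))}


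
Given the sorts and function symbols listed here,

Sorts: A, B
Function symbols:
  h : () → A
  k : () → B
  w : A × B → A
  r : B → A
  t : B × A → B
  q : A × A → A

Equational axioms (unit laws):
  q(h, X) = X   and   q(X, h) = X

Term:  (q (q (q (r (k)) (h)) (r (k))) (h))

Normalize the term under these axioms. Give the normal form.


normal form = (q (r (k)) (r (k)))

1. (q (q (q (r (k)) (h)) (r (k))) (h))  →  (q (q (r (k)) (h)) (r (k)))
2. (q (q (r (k)) (h)) (r (k)))  →  (q (r (k)) (r (k)))


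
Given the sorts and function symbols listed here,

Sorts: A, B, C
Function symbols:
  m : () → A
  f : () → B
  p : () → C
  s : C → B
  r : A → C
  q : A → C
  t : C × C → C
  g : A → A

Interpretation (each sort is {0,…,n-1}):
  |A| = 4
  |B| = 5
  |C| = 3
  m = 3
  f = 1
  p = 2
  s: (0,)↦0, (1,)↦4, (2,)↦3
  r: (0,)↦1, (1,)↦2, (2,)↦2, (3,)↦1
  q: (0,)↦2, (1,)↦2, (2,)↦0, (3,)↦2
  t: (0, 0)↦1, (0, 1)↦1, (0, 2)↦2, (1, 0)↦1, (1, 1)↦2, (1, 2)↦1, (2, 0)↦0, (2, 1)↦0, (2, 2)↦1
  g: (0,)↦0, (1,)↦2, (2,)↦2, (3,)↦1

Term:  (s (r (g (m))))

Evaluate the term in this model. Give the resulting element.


  m = 3
  (g (m)) = g(3,) = 1
  (r (g (m))) = r(1,) = 2
  (s (r (g (m)))) = s(2,) = 3

value = 3


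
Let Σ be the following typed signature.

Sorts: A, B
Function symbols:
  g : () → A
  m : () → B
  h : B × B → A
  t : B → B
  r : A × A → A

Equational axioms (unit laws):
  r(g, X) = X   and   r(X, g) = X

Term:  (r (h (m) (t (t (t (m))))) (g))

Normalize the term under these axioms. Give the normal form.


1. (r (h (m) (t (t (t (m))))) (g))  →  (h (m) (t (t (t (m)))))

normal form = (h (m) (t (t (t (m)))))


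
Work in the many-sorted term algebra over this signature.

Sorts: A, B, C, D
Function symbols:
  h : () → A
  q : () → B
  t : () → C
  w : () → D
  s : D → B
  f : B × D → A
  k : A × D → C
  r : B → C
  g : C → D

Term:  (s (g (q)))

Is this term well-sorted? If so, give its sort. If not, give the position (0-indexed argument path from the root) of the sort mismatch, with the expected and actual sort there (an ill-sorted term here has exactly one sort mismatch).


    (q) : B
  (g (q)) : ✗ arg 0 at [0, 0] has sort B, expected C

ill-sorted at position [0, 0]: expected C, got B


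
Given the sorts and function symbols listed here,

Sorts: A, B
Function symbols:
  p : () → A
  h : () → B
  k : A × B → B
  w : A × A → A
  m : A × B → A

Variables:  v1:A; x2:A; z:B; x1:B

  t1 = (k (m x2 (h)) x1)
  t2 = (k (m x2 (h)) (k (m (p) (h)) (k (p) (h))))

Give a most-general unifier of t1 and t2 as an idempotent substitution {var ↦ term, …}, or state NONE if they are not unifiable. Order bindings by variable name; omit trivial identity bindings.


{x1 ↦ (k (m (p) (h)) (k (p) (h)))}


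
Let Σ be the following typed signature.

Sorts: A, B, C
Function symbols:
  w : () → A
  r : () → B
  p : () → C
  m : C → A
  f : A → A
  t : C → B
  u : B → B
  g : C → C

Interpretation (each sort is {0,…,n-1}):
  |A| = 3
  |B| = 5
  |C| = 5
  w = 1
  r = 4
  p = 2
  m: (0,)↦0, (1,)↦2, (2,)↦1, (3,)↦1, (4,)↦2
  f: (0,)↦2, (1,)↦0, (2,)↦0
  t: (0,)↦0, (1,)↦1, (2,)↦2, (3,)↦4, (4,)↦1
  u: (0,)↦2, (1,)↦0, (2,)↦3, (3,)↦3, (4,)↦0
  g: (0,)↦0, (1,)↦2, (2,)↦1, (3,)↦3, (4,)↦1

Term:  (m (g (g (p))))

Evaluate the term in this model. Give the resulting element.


value = 1

  p = 2
  (g (p)) = g(2,) = 1
  (g (g (p))) = g(1,) = 2
  (m (g (g (p)))) = m(2,) = 1


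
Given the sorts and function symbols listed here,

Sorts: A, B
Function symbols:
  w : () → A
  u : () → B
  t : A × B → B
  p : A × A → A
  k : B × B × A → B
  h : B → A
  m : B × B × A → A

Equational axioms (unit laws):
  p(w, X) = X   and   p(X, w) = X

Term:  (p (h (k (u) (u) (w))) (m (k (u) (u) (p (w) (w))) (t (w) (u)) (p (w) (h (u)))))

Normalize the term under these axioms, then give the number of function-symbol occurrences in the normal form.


1. (p (h (k (u) (u) (w))) (m (k (u) (u) (p (w) (w))) (t (w) (u)) (p (w) (h (u)))))  →  (p (h (k (u) (u) (w))) (m (k (u) (u) (w)) (t (w) (u)) (p (w) (h (u)))))
2. (p (h (k (u) (u) (w))) (m (k (u) (u) (w)) (t (w) (u)) (p (w) (h (u)))))  →  (p (h (k (u) (u) (w))) (m (k (u) (u) (w)) (t (w) (u)) (h (u))))
normal form: (p (h (k (u) (u) (w))) (m (k (u) (u) (w)) (t (w) (u)) (h (u))))

size = 16


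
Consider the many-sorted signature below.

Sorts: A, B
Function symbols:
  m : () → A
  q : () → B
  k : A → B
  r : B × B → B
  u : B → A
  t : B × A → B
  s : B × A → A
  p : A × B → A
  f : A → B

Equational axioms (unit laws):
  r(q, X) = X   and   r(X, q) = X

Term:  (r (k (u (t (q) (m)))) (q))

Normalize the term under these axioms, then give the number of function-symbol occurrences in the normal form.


1. (r (k (u (t (q) (m)))) (q))  →  (k (u (t (q) (m))))
normal form: (k (u (t (q) (m))))

size = 5


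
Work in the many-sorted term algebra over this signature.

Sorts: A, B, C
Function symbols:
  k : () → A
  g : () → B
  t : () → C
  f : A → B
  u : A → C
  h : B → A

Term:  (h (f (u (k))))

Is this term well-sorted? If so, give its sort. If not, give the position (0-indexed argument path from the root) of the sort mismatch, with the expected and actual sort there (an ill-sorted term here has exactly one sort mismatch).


      (k) : A
    (u (k)) : C
  (f (u (k))) : ✗ arg 0 at [0, 0] has sort C, expected A

ill-sorted at position [0, 0]: expected A, got C


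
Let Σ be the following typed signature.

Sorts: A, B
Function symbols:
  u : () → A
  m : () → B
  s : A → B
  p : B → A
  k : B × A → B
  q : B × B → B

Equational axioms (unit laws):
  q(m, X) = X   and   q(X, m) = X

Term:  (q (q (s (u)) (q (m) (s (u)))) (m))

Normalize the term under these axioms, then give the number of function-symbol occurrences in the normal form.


1. (q (q (s (u)) (q (m) (s (u)))) (m))  →  (q (s (u)) (q (m) (s (u))))
2. (q (s (u)) (q (m) (s (u))))  →  (q (s (u)) (s (u)))
normal form: (q (s (u)) (s (u)))

size = 5


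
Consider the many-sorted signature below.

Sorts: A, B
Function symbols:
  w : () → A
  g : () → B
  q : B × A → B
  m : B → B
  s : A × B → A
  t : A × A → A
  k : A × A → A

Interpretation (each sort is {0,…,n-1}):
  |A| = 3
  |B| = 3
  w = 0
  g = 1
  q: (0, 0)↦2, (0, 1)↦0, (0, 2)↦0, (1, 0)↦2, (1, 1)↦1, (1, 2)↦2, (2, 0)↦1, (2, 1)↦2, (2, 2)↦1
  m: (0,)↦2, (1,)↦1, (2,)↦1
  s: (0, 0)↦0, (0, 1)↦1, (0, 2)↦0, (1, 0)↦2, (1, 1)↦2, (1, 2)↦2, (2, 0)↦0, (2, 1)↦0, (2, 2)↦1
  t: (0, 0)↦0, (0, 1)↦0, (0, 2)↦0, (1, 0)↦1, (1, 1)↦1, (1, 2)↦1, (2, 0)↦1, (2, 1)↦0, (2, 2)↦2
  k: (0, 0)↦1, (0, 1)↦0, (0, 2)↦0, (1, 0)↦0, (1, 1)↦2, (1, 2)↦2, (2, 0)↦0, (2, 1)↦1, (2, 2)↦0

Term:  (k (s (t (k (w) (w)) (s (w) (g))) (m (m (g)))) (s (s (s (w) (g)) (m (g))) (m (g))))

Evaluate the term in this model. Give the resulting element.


  w = 0
  w = 0
  (k (w) (w)) = k(0, 0) = 1
  w = 0
  g = 1
  (s (w) (g)) = s(0, 1) = 1
  (t (k (w) (w)) (s (w) (g))) = t(1, 1) = 1
  g = 1
  (m (g)) = m(1,) = 1
  (m (m (g))) = m(1,) = 1
  (s (t (k (w) (w)) (s (w) (g))) (m (m (g)))) = s(1, 1) = 2
  w = 0
  g = 1
  (s (w) (g)) = s(0, 1) = 1
  g = 1
  (m (g)) = m(1,) = 1
  (s (s (w) (g)) (m (g))) = s(1, 1) = 2
  g = 1
  (m (g)) = m(1,) = 1
  (s (s (s (w) (g)) (m (g))) (m (g))) = s(2, 1) = 0
  (k (s (t (k (w) (w)) (s (w) (g))) (m (m (g)))) (s (s (s (w) (g)) (m (g))) (m (g)))) = k(2, 0) = 0

value = 0


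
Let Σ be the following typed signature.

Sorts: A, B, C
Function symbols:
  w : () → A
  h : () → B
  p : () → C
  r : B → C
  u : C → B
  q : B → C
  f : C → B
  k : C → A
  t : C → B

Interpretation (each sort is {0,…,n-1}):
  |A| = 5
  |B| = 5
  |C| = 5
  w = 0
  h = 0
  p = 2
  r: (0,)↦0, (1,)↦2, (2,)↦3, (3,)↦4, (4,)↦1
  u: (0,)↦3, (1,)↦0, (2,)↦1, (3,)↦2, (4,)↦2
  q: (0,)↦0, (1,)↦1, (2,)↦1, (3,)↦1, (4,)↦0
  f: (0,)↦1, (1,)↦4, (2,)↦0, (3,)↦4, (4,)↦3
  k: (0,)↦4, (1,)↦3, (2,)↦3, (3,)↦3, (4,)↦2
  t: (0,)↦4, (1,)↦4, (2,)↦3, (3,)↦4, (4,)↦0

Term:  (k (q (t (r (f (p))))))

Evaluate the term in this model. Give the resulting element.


  p = 2
  (f (p)) = f(2,) = 0
  (r (f (p))) = r(0,) = 0
  (t (r (f (p)))) = t(0,) = 4
  (q (t (r (f (p))))) = q(4,) = 0
  (k (q (t (r (f (p)))))) = k(0,) = 4

value = 4


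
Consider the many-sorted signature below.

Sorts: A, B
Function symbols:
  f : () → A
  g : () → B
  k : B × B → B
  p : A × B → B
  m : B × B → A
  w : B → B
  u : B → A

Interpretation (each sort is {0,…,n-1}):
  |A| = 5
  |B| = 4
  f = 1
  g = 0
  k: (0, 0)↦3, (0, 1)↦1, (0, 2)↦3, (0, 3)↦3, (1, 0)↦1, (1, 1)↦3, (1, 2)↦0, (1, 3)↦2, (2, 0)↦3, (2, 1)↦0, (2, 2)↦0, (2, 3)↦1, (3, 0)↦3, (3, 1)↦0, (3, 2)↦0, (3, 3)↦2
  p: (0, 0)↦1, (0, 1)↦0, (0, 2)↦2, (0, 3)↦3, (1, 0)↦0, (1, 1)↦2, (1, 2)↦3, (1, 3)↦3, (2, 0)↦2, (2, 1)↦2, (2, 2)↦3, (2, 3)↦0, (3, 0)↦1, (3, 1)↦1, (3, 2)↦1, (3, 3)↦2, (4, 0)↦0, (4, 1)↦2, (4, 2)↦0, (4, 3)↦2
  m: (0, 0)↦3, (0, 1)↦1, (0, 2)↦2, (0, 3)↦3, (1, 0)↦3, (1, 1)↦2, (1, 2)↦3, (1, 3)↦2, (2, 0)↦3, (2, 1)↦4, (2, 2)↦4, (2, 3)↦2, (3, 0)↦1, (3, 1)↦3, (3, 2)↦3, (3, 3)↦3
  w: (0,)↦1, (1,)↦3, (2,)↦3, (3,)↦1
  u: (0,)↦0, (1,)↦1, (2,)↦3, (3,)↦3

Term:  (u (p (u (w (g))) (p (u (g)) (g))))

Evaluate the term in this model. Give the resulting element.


value = 3

  g = 0
  (w (g)) = w(0,) = 1
  (u (w (g))) = u(1,) = 1
  g = 0
  (u (g)) = u(0,) = 0
  g = 0
  (p (u (g)) (g)) = p(0, 0) = 1
  (p (u (w (g))) (p (u (g)) (g))) = p(1, 1) = 2
  (u (p (u (w (g))) (p (u (g)) (g)))) = u(2,) = 3


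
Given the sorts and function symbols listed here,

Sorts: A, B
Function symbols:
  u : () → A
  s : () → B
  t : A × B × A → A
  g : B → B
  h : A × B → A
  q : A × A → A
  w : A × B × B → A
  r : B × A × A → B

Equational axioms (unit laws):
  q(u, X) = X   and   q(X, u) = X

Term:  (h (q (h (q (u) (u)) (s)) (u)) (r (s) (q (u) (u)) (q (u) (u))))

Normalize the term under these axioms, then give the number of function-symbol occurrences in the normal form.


1. (h (q (h (q (u) (u)) (s)) (u)) (r (s) (q (u) (u)) (q (u) (u))))  →  (h (h (q (u) (u)) (s)) (r (s) (q (u) (u)) (q (u) (u))))
2. (h (h (q (u) (u)) (s)) (r (s) (q (u) (u)) (q (u) (u))))  →  (h (h (u) (s)) (r (s) (q (u) (u)) (q (u) (u))))
3. (h (h (u) (s)) (r (s) (q (u) (u)) (q (u) (u))))  →  (h (h (u) (s)) (r (s) (u) (q (u) (u))))
4. (h (h (u) (s)) (r (s) (u) (q (u) (u))))  →  (h (h (u) (s)) (r (s) (u) (u)))
normal form: (h (h (u) (s)) (r (s) (u) (u)))

size = 8


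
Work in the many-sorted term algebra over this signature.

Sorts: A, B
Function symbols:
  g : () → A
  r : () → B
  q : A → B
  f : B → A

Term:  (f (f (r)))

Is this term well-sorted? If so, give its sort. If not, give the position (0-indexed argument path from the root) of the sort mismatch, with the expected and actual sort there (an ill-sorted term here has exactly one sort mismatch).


ill-sorted at position [0]: expected B, got A

    (r) : B
  (f (r)) : A
(f (f (r))) : ✗ arg 0 at [0] has sort A, expected B


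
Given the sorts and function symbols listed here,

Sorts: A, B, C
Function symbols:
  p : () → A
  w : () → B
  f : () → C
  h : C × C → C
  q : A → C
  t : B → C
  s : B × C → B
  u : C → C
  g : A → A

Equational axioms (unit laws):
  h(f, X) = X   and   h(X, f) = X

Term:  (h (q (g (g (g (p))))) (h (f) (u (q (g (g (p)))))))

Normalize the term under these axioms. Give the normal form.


normal form = (h (q (g (g (g (p))))) (u (q (g (g (p))))))

1. (h (q (g (g (g (p))))) (h (f) (u (q (g (g (p)))))))  →  (h (q (g (g (g (p))))) (u (q (g (g (p))))))


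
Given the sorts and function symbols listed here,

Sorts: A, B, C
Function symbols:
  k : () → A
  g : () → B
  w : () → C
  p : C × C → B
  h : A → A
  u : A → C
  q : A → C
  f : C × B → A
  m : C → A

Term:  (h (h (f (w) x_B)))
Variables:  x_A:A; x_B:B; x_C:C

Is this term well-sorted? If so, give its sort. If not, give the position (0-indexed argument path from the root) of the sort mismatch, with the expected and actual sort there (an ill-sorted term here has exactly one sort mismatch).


well-sorted; sort = A

      (w) : C
      x_B : B
    (f (w) x_B) : A
  (h (f (w) x_B)) : A
(h (h (f (w) x_B))) : A


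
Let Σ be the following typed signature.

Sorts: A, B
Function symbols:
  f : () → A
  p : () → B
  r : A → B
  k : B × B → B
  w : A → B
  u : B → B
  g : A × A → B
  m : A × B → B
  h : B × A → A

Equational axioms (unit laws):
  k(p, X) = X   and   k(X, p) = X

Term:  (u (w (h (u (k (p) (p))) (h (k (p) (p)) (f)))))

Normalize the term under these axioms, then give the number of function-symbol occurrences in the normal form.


size = 8

1. (u (w (h (u (k (p) (p))) (h (k (p) (p)) (f)))))  →  (u (w (h (u (p)) (h (k (p) (p)) (f)))))
2. (u (w (h (u (p)) (h (k (p) (p)) (f)))))  →  (u (w (h (u (p)) (h (p) (f)))))
normal form: (u (w (h (u (p)) (h (p) (f)))))


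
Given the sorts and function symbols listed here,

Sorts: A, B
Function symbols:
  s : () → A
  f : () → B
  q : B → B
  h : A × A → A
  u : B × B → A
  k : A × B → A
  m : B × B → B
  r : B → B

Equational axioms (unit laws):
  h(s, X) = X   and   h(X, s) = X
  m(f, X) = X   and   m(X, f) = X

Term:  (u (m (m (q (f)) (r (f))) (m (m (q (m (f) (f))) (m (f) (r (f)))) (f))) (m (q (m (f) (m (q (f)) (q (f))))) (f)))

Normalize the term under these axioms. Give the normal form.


normal form = (u (m (m (q (f)) (r (f))) (m (q (f)) (r (f)))) (q (m (q (f)) (q (f)))))

1. (u (m (m (q (f)) (r (f))) (m (m (q (m (f) (f))) (m (f) (r (f)))) (f))) (m (q (m (f) (m (q (f)) (q (f))))) (f)))  →  (u (m (m (q (f)) (r (f))) (m (q (m (f) (f))) (m (f) (r (f))))) (m (q (m (f) (m (q (f)) (q (f))))) (f)))
2. (u (m (m (q (f)) (r (f))) (m (q (m (f) (f))) (m (f) (r (f))))) (m (q (m (f) (m (q (f)) (q (f))))) (f)))  →  (u (m (m (q (f)) (r (f))) (m (q (f)) (m (f) (r (f))))) (m (q (m (f) (m (q (f)) (q (f))))) (f)))
3. (u (m (m (q (f)) (r (f))) (m (q (f)) (m (f) (r (f))))) (m (q (m (f) (m (q (f)) (q (f))))) (f)))  →  (u (m (m (q (f)) (r (f))) (m (q (f)) (r (f)))) (m (q (m (f) (m (q (f)) (q (f))))) (f)))
4. (u (m (m (q (f)) (r (f))) (m (q (f)) (r (f)))) (m (q (m (f) (m (q (f)) (q (f))))) (f)))  →  (u (m (m (q (f)) (r (f))) (m (q (f)) (r (f)))) (q (m (f) (m (q (f)) (q (f))))))
5. (u (m (m (q (f)) (r (f))) (m (q (f)) (r (f)))) (q (m (f) (m (q (f)) (q (f))))))  →  (u (m (m (q (f)) (r (f))) (m (q (f)) (r (f)))) (q (m (q (f)) (q (f)))))


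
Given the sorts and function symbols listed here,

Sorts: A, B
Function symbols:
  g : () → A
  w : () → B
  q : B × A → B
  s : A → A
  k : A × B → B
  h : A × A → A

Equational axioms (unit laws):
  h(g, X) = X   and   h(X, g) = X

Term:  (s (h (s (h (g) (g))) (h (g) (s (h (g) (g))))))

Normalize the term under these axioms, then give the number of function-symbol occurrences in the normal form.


1. (s (h (s (h (g) (g))) (h (g) (s (h (g) (g))))))  →  (s (h (s (g)) (h (g) (s (h (g) (g))))))
2. (s (h (s (g)) (h (g) (s (h (g) (g))))))  →  (s (h (s (g)) (s (h (g) (g)))))
3. (s (h (s (g)) (s (h (g) (g)))))  →  (s (h (s (g)) (s (g))))
normal form: (s (h (s (g)) (s (g))))

size = 6


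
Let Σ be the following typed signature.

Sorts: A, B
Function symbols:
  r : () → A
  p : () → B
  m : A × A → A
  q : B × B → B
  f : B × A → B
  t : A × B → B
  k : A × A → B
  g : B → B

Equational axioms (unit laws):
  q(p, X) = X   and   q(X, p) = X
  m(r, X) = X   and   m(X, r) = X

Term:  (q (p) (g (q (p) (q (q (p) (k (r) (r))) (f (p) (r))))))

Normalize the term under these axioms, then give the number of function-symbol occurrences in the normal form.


1. (q (p) (g (q (p) (q (q (p) (k (r) (r))) (f (p) (r))))))  →  (g (q (p) (q (q (p) (k (r) (r))) (f (p) (r)))))
2. (g (q (p) (q (q (p) (k (r) (r))) (f (p) (r)))))  →  (g (q (q (p) (k (r) (r))) (f (p) (r))))
3. (g (q (q (p) (k (r) (r))) (f (p) (r))))  →  (g (q (k (r) (r)) (f (p) (r))))
normal form: (g (q (k (r) (r)) (f (p) (r))))

size = 8


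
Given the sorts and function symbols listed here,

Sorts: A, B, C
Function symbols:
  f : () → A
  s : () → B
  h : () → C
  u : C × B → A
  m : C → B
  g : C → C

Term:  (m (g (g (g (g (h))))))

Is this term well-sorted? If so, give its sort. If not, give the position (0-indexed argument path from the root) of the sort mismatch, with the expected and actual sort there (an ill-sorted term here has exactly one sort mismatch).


          (h) : C
        (g (h)) : C
      (g (g (h))) : C
    (g (g (g (h)))) : C
  (g (g (g (g (h))))) : C
(m (g (g (g (g (h)))))) : B

well-sorted; sort = B


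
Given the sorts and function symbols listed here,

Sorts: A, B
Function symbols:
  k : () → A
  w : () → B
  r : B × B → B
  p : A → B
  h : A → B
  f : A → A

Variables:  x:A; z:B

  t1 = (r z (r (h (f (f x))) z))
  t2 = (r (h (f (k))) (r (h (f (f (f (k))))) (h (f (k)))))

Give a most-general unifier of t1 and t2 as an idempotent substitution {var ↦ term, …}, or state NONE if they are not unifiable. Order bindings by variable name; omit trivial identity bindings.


{x ↦ (f (k)), z ↦ (h (f (k)))}


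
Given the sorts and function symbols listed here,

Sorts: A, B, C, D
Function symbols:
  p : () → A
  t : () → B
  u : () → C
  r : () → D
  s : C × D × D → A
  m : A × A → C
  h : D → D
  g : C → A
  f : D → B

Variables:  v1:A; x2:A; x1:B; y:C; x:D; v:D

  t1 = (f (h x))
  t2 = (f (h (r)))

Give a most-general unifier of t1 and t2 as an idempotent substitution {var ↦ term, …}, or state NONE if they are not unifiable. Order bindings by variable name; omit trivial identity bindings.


{x ↦ (r)}


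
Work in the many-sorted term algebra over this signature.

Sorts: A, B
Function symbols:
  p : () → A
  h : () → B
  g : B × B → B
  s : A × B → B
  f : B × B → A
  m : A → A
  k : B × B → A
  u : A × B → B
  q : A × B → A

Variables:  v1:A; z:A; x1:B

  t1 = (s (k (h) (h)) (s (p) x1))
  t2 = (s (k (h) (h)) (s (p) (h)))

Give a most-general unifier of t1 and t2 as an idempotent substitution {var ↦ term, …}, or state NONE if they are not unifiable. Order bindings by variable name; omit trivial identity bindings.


{x1 ↦ (h)}


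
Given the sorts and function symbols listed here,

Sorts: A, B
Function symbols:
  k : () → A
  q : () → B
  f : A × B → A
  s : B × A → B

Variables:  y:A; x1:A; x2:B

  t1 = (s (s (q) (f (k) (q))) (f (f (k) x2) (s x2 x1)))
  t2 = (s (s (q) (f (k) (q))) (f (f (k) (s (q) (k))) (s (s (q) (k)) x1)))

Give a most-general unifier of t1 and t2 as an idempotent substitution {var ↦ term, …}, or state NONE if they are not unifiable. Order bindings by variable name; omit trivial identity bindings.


{x2 ↦ (s (q) (k))}


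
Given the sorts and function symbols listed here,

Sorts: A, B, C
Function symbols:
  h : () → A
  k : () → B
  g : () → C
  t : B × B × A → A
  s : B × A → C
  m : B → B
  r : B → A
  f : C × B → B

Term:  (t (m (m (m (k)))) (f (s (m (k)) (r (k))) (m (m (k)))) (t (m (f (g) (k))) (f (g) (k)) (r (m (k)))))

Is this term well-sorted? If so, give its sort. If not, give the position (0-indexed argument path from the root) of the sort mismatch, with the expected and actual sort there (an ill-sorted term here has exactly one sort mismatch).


        (k) : B
      (m (k)) : B
    (m (m (k))) : B
  (m (m (m (k)))) : B
        (k) : B
      (m (k)) : B
        (k) : B
      (r (k)) : A
    (s (m (k)) (r (k))) : C
        (k) : B
      (m (k)) : B
    (m (m (k))) : B
  (f (s (m (k)) (r (k))) (m (m (k)))) : B
        (g) : C
        (k) : B
      (f (g) (k)) : B
    (m (f (g) (k))) : B
      (g) : C
      (k) : B
    (f (g) (k)) : B
        (k) : B
      (m (k)) : B
    (r (m (k))) : A
  (t (m (f (g) (k))) (f (g) (k)) (r (m (k)))) : A
(t (m (m (m (k)))) (f (s (m (k)) (r (k))) (m (m (k)))) (t (m (f (g) (k))) (f (g) (k)) (r (m (k))))) : A

well-sorted; sort = A


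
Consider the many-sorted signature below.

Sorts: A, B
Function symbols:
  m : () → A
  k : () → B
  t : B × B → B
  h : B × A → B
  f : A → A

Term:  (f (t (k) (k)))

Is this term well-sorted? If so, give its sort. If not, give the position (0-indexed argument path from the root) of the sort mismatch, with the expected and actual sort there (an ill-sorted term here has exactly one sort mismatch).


ill-sorted at position [0]: expected A, got B

    (k) : B
    (k) : B
  (t (k) (k)) : B
(f (t (k) (k))) : ✗ arg 0 at [0] has sort B, expected A


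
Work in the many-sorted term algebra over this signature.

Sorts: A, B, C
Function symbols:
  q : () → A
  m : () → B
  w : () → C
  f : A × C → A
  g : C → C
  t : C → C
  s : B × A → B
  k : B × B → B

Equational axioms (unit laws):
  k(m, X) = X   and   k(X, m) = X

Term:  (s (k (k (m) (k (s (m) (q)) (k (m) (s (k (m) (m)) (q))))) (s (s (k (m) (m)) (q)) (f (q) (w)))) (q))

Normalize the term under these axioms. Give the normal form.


1. (s (k (k (m) (k (s (m) (q)) (k (m) (s (k (m) (m)) (q))))) (s (s (k (m) (m)) (q)) (f (q) (w)))) (q))  →  (s (k (k (s (m) (q)) (k (m) (s (k (m) (m)) (q)))) (s (s (k (m) (m)) (q)) (f (q) (w)))) (q))
2. (s (k (k (s (m) (q)) (k (m) (s (k (m) (m)) (q)))) (s (s (k (m) (m)) (q)) (f (q) (w)))) (q))  →  (s (k (k (s (m) (q)) (s (k (m) (m)) (q))) (s (s (k (m) (m)) (q)) (f (q) (w)))) (q))
3. (s (k (k (s (m) (q)) (s (k (m) (m)) (q))) (s (s (k (m) (m)) (q)) (f (q) (w)))) (q))  →  (s (k (k (s (m) (q)) (s (m) (q))) (s (s (k (m) (m)) (q)) (f (q) (w)))) (q))
4. (s (k (k (s (m) (q)) (s (m) (q))) (s (s (k (m) (m)) (q)) (f (q) (w)))) (q))  →  (s (k (k (s (m) (q)) (s (m) (q))) (s (s (m) (q)) (f (q) (w)))) (q))

normal form = (s (k (k (s (m) (q)) (s (m) (q))) (s (s (m) (q)) (f (q) (w)))) (q))


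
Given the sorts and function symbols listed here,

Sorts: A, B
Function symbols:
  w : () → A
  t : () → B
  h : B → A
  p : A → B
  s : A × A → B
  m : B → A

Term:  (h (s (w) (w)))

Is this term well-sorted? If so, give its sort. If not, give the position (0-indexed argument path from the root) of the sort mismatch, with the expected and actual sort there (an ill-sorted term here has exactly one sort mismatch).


    (w) : A
    (w) : A
  (s (w) (w)) : B
(h (s (w) (w))) : A

well-sorted; sort = A


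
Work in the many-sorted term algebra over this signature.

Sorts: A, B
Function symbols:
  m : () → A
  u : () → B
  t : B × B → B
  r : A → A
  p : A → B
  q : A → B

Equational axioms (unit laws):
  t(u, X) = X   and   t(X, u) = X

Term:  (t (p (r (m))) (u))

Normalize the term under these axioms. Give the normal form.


normal form = (p (r (m)))

1. (t (p (r (m))) (u))  →  (p (r (m)))


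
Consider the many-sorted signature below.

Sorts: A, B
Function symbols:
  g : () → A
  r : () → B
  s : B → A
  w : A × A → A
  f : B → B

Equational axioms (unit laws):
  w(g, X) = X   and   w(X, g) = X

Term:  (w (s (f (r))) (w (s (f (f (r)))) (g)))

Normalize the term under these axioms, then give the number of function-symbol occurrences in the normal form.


1. (w (s (f (r))) (w (s (f (f (r)))) (g)))  →  (w (s (f (r))) (s (f (f (r)))))
normal form: (w (s (f (r))) (s (f (f (r)))))

size = 8


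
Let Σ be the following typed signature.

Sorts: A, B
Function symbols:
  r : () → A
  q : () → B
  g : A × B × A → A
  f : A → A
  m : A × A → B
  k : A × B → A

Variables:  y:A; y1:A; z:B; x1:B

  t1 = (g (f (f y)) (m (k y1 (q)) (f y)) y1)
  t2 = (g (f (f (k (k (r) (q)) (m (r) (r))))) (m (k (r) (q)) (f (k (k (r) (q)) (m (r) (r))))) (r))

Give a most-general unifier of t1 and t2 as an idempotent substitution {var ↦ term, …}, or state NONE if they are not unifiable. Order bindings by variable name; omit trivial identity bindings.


{y ↦ (k (k (r) (q)) (m (r) (r))), y1 ↦ (r)}


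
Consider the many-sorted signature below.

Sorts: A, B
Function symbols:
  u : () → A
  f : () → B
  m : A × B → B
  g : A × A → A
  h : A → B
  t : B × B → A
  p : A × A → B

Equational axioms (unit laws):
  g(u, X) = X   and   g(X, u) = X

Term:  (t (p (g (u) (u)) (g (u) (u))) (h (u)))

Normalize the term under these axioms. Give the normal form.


1. (t (p (g (u) (u)) (g (u) (u))) (h (u)))  →  (t (p (u) (g (u) (u))) (h (u)))
2. (t (p (u) (g (u) (u))) (h (u)))  →  (t (p (u) (u)) (h (u)))

normal form = (t (p (u) (u)) (h (u)))


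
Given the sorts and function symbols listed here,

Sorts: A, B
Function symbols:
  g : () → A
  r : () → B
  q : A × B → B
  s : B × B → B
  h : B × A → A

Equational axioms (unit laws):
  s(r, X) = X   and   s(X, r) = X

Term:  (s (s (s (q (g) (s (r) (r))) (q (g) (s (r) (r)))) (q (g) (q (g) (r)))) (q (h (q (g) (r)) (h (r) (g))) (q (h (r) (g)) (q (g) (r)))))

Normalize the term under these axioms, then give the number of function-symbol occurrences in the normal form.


1. (s (s (s (q (g) (s (r) (r))) (q (g) (s (r) (r)))) (q (g) (q (g) (r)))) (q (h (q (g) (r)) (h (r) (g))) (q (h (r) (g)) (q (g) (r)))))  →  (s (s (s (q (g) (r)) (q (g) (s (r) (r)))) (q (g) (q (g) (r)))) (q (h (q (g) (r)) (h (r) (g))) (q (h (r) (g)) (q (g) (r)))))
2. (s (s (s (q (g) (r)) (q (g) (s (r) (r)))) (q (g) (q (g) (r)))) (q (h (q (g) (r)) (h (r) (g))) (q (h (r) (g)) (q (g) (r)))))  →  (s (s (s (q (g) (r)) (q (g) (r))) (q (g) (q (g) (r)))) (q (h (q (g) (r)) (h (r) (g))) (q (h (r) (g)) (q (g) (r)))))
normal form: (s (s (s (q (g) (r)) (q (g) (r))) (q (g) (q (g) (r)))) (q (h (q (g) (r)) (h (r) (g))) (q (h (r) (g)) (q (g) (r)))))

size = 29


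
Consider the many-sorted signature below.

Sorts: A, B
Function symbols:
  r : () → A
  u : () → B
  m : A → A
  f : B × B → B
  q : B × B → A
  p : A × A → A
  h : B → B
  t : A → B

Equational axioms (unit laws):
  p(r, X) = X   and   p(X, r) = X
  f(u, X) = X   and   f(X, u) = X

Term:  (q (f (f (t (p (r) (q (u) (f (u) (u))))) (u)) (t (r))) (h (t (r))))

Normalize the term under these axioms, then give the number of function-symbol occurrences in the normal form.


size = 11

1. (q (f (f (t (p (r) (q (u) (f (u) (u))))) (u)) (t (r))) (h (t (r))))  →  (q (f (t (p (r) (q (u) (f (u) (u))))) (t (r))) (h (t (r))))
2. (q (f (t (p (r) (q (u) (f (u) (u))))) (t (r))) (h (t (r))))  →  (q (f (t (q (u) (f (u) (u)))) (t (r))) (h (t (r))))
3. (q (f (t (q (u) (f (u) (u)))) (t (r))) (h (t (r))))  →  (q (f (t (q (u) (u))) (t (r))) (h (t (r))))
normal form: (q (f (t (q (u) (u))) (t (r))) (h (t (r))))


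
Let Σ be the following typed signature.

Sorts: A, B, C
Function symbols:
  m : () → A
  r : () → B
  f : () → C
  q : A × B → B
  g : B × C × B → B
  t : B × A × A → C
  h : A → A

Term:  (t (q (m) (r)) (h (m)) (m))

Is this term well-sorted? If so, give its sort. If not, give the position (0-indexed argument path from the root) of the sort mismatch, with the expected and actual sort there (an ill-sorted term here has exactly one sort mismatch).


well-sorted; sort = C

    (m) : A
    (r) : B
  (q (m) (r)) : B
    (m) : A
  (h (m)) : A
  (m) : A
(t (q (m) (r)) (h (m)) (m)) : C


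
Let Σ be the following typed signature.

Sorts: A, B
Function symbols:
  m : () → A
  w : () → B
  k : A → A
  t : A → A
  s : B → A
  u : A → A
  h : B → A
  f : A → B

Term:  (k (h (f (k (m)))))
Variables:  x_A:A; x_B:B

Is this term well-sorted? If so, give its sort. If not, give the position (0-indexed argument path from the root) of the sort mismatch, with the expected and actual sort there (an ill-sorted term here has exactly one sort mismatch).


        (m) : A
      (k (m)) : A
    (f (k (m))) : B
  (h (f (k (m)))) : A
(k (h (f (k (m))))) : A

well-sorted; sort = A


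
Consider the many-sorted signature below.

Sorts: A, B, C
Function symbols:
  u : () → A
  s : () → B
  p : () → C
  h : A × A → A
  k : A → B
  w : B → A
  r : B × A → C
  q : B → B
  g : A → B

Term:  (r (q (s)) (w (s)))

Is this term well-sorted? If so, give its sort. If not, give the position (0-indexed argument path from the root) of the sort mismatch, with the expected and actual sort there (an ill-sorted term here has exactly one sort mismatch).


well-sorted; sort = C

    (s) : B
  (q (s)) : B
    (s) : B
  (w (s)) : A
(r (q (s)) (w (s))) : C


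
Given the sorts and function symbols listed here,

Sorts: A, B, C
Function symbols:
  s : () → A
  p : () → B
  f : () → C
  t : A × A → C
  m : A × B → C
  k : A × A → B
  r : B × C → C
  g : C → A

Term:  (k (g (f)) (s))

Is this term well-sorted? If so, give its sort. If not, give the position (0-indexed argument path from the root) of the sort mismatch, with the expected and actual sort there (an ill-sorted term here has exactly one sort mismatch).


well-sorted; sort = B

    (f) : C
  (g (f)) : A
  (s) : A
(k (g (f)) (s)) : B


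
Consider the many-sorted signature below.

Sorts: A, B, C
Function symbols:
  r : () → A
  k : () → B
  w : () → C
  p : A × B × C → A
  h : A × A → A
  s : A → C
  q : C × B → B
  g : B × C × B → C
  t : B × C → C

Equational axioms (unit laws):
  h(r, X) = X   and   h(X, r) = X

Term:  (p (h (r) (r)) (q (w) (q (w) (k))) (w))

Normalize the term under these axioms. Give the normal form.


normal form = (p (r) (q (w) (q (w) (k))) (w))

1. (p (h (r) (r)) (q (w) (q (w) (k))) (w))  →  (p (r) (q (w) (q (w) (k))) (w))


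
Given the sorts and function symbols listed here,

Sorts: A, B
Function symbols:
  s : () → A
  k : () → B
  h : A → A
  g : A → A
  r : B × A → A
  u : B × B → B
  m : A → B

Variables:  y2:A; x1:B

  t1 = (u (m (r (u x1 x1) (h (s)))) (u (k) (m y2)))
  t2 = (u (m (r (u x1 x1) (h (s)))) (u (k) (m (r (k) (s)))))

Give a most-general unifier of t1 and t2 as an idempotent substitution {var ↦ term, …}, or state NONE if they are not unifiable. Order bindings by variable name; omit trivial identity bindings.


{y2 ↦ (r (k) (s))}


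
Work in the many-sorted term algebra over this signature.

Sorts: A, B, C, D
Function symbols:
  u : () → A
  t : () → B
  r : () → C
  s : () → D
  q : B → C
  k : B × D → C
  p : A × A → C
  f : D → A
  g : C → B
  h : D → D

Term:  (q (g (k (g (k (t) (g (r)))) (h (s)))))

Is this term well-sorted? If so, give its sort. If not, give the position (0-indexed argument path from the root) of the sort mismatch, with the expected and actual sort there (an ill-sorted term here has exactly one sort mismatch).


          (t) : B
            (r) : C
          (g (r)) : B
        (k (t) (g (r))) : ✗ arg 1 at [0, 0, 0, 0, 1] has sort B, expected D
        (s) : D
      (h (s)) : D

ill-sorted at position [0, 0, 0, 0, 1]: expected D, got B


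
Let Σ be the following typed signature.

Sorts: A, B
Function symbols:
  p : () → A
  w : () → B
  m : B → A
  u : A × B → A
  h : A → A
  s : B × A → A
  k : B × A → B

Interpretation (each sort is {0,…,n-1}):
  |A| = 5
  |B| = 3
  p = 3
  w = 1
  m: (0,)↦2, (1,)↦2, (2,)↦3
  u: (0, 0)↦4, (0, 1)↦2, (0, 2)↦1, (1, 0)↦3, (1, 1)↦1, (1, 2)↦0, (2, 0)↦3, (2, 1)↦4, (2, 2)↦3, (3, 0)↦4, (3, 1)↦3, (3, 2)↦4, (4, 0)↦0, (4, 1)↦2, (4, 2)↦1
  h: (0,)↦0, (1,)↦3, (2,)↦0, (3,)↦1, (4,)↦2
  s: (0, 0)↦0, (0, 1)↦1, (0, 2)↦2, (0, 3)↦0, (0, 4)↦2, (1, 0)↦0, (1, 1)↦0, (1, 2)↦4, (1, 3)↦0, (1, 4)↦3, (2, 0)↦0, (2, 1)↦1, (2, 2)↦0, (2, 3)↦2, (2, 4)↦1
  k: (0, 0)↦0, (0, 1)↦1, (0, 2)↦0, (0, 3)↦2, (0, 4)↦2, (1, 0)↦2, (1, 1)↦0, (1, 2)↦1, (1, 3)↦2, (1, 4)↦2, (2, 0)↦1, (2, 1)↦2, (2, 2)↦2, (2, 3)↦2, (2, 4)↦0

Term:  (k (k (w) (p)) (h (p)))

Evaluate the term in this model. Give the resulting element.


  w = 1
  p = 3
  (k (w) (p)) = k(1, 3) = 2
  p = 3
  (h (p)) = h(3,) = 1
  (k (k (w) (p)) (h (p))) = k(2, 1) = 2

value = 2


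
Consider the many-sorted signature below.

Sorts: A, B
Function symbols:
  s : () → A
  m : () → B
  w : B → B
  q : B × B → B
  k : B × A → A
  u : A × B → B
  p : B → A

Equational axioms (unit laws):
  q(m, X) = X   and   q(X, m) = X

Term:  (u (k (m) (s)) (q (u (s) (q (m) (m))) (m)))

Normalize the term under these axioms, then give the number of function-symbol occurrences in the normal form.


size = 7

1. (u (k (m) (s)) (q (u (s) (q (m) (m))) (m)))  →  (u (k (m) (s)) (u (s) (q (m) (m))))
2. (u (k (m) (s)) (u (s) (q (m) (m))))  →  (u (k (m) (s)) (u (s) (m)))
normal form: (u (k (m) (s)) (u (s) (m)))


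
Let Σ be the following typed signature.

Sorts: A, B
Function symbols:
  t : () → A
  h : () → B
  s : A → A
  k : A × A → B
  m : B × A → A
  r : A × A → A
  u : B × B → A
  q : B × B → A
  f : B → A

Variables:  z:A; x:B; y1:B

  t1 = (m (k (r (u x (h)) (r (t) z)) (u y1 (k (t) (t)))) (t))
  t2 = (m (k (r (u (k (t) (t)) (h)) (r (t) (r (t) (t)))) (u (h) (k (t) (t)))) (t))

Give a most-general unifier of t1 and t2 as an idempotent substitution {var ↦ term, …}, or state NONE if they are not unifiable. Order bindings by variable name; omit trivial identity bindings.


{x ↦ (k (t) (t)), y1 ↦ (h), z ↦ (r (t) (t))}


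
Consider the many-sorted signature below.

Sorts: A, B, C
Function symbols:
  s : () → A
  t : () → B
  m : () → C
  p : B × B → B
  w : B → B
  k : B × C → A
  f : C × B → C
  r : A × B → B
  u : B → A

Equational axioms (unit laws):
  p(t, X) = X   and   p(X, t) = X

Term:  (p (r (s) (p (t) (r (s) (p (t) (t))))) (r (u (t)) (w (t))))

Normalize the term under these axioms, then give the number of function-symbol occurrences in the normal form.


1. (p (r (s) (p (t) (r (s) (p (t) (t))))) (r (u (t)) (w (t))))  →  (p (r (s) (r (s) (p (t) (t)))) (r (u (t)) (w (t))))
2. (p (r (s) (r (s) (p (t) (t)))) (r (u (t)) (w (t))))  →  (p (r (s) (r (s) (t))) (r (u (t)) (w (t))))
normal form: (p (r (s) (r (s) (t))) (r (u (t)) (w (t))))

size = 11


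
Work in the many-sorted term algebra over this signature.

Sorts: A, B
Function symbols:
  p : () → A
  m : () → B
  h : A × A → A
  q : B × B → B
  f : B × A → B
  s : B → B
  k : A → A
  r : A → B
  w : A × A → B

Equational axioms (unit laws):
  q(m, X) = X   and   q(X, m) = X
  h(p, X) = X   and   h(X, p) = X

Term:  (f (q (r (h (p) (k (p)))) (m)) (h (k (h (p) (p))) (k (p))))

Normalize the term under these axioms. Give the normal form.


normal form = (f (r (k (p))) (h (k (p)) (k (p))))

1. (f (q (r (h (p) (k (p)))) (m)) (h (k (h (p) (p))) (k (p))))  →  (f (r (h (p) (k (p)))) (h (k (h (p) (p))) (k (p))))
2. (f (r (h (p) (k (p)))) (h (k (h (p) (p))) (k (p))))  →  (f (r (k (p))) (h (k (h (p) (p))) (k (p))))
3. (f (r (k (p))) (h (k (h (p) (p))) (k (p))))  →  (f (r (k (p))) (h (k (p)) (k (p))))
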